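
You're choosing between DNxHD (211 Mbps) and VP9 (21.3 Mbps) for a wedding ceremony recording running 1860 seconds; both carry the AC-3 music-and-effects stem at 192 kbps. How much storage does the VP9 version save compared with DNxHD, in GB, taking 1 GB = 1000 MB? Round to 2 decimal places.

Audio: 192 kbps = 0.192 Mbps.
DNxHD: 211.192 Mbps × 1860 s = 392817.1 Mb = 49.102 GB.
VP9: 21.492 Mbps × 1860 s = 39975.1 Mb = 4.997 GB.
Saving: 49.102 − 4.997 = 44.105 GB.

44.11 GB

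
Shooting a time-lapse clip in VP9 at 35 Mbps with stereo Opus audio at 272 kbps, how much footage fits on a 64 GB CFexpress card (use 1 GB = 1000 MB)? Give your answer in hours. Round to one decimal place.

Audio: 272 kbps = 0.272 Mbps.
Total bitrate: 35 + 0.272 = 35.272 Mbps.
Capacity: 64 GB = 512,000 Mb.
Recording time: 512,000 / 35.272 = 14,516 s ≈ 4.03 hours.

4.0 hours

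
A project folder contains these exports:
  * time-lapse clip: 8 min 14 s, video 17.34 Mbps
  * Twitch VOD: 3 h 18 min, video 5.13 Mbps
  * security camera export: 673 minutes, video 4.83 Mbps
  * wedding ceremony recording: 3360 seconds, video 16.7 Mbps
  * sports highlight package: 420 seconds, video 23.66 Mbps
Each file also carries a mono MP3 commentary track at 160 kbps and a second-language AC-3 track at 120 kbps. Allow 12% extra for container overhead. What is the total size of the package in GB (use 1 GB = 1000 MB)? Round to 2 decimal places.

48.50 GB

Audio total: 160 + 120 = 280 kbps = 0.280 Mbps.
time-lapse clip: 17.620 Mbps × 494 s × 1.12 = 9748.8 Mb
Twitch VOD: 5.410 Mbps × 11880 s × 1.12 = 71983.3 Mb
security camera export: 5.110 Mbps × 40380 s × 1.12 = 231102.8 Mb
wedding ceremony recording: 16.980 Mbps × 3360 s × 1.12 = 63899.1 Mb
sports highlight package: 23.940 Mbps × 420 s × 1.12 = 11261.4 Mb
Total: 387995.4 Mb = 48499.4 MB.
= 48.50 GB.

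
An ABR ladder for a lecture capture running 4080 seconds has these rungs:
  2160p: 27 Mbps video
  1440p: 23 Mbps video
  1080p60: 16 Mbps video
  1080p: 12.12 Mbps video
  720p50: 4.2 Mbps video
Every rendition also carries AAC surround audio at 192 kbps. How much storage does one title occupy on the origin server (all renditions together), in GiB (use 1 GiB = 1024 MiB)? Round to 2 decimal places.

Audio: 192 kbps = 0.192 Mbps.
Sum of rendition bitrates: (27+0.192) + (23+0.192) + (16+0.192) + (12.12+0.192) + (4.2+0.192) = 83.280 Mbps.
× 4080 s = 339,782 Mb = 42,473 MB = 39.56 GiB.

39.56 GiB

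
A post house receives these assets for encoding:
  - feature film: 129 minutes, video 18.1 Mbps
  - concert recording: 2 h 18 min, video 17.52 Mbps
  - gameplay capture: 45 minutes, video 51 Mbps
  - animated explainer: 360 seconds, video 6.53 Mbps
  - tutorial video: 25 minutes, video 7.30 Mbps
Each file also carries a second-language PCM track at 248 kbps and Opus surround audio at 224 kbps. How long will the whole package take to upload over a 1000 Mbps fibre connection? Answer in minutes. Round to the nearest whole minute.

Audio total: 248 + 224 = 472 kbps = 0.472 Mbps.
feature film: 18.572 Mbps × 7740 s = 143747.3 Mb
concert recording: 17.992 Mbps × 8280 s = 148973.8 Mb
gameplay capture: 51.472 Mbps × 2700 s = 138974.4 Mb
animated explainer: 7.002 Mbps × 360 s = 2520.7 Mb
tutorial video: 7.772 Mbps × 1500 s = 11658.0 Mb
Total: 445874.2 Mb = 55734.3 MB.
At 1000 Mbps: 445874.2 / 1000 = 446 s ≈ 7.43 minutes.

7 minutes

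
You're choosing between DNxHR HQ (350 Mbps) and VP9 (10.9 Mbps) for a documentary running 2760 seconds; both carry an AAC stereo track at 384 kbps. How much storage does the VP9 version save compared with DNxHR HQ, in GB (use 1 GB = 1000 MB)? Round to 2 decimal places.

116.99 GB

Audio: 384 kbps = 0.384 Mbps.
DNxHR HQ: 350.384 Mbps × 2760 s = 967059.8 Mb = 120.882 GB.
VP9: 11.284 Mbps × 2760 s = 31143.8 Mb = 3.893 GB.
Saving: 120.882 − 3.893 = 116.990 GB.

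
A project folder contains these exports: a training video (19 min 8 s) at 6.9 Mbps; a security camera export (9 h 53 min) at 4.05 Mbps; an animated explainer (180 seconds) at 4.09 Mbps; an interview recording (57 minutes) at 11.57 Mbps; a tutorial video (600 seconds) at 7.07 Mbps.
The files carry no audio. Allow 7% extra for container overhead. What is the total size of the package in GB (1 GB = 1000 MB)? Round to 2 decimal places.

26.29 GB

training video: 6.900 Mbps × 1148 s × 1.07 = 8475.7 Mb
security camera export: 4.050 Mbps × 35580 s × 1.07 = 154185.9 Mb
animated explainer: 4.090 Mbps × 180 s × 1.07 = 787.7 Mb
interview recording: 11.570 Mbps × 3420 s × 1.07 = 42339.3 Mb
tutorial video: 7.070 Mbps × 600 s × 1.07 = 4538.9 Mb
Total: 210327.5 Mb = 26290.9 MB.
= 26.29 GB.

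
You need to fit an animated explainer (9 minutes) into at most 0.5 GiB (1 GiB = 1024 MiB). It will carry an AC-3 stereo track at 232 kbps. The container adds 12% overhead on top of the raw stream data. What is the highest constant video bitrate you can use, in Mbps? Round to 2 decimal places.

Budget: 0.5 GiB = 4295.0 Mb.
Stream payload after overhead: 4295.0 / 1.12 = 3834.8 Mb.
9 min = 540 s
Total bitrate budget: 3834.8 Mb / 540 s = 7.101 Mbps.
Audio: 232 kbps = 0.232 Mbps.
Video: 7.101 − 0.232 = 6.869 Mbps.

6.87 Mbps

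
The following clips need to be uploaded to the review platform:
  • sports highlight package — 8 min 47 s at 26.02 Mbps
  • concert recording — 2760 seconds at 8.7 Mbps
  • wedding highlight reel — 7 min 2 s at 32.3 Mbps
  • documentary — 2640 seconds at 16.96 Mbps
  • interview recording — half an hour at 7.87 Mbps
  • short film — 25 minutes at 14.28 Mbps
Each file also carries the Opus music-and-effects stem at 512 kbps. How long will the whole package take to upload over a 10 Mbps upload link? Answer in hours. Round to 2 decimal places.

3.80 hours

Audio: 512 kbps = 0.512 Mbps.
sports highlight package: 26.532 Mbps × 527 s = 13982.4 Mb
concert recording: 9.212 Mbps × 2760 s = 25425.1 Mb
wedding highlight reel: 32.812 Mbps × 422 s = 13846.7 Mb
documentary: 17.472 Mbps × 2640 s = 46126.1 Mb
interview recording: 8.382 Mbps × 1800 s = 15087.6 Mb
short film: 14.792 Mbps × 1500 s = 22188.0 Mb
Total: 136655.8 Mb = 17082.0 MB.
At 10 Mbps: 136655.8 / 10 = 13666 s ≈ 3.8 hours.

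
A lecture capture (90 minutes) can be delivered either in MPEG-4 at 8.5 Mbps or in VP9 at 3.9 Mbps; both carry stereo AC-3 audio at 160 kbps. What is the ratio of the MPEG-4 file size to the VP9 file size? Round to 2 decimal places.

90 min = 5400 s
Audio: 160 kbps = 0.160 Mbps.
MPEG-4: 8.660 Mbps × 5400 s = 46764.0 Mb = 5.846 GB.
VP9: 4.060 Mbps × 5400 s = 21924.0 Mb = 2.740 GB.
Ratio: 5.846 / 2.740 = 2.133.

2.13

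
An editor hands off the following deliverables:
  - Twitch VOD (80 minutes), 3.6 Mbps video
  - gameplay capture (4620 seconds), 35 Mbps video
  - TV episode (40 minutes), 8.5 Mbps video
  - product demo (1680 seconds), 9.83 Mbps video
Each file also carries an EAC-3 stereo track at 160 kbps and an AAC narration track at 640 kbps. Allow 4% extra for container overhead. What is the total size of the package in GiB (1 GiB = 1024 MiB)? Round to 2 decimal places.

27.45 GiB

Audio total: 160 + 640 = 800 kbps = 0.800 Mbps.
Twitch VOD: 4.400 Mbps × 4800 s × 1.04 = 21964.8 Mb
gameplay capture: 35.800 Mbps × 4620 s × 1.04 = 172011.8 Mb
TV episode: 9.300 Mbps × 2400 s × 1.04 = 23212.8 Mb
product demo: 10.630 Mbps × 1680 s × 1.04 = 18572.7 Mb
Total: 235762.2 Mb = 29470.3 MB.
= 27.45 GiB.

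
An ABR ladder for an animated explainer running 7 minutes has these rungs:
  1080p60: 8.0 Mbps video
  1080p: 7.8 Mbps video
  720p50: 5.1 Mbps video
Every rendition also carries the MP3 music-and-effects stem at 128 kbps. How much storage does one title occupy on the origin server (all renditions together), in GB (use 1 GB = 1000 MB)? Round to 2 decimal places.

1.12 GB

7 min = 420 s
Audio: 128 kbps = 0.128 Mbps.
Sum of rendition bitrates: (8.0+0.128) + (7.8+0.128) + (5.1+0.128) = 21.284 Mbps.
× 420 s = 8,939 Mb = 1,117 MB = 1.117 GB.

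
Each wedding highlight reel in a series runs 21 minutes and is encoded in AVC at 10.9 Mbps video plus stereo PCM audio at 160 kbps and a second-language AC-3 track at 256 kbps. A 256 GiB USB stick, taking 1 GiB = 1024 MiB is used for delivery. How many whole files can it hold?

154

21 min = 1260 s
Audio total: 160 + 256 = 416 kbps = 0.416 Mbps.
Total bitrate: 11.316 Mbps.
Per item: 11.316 Mbps × 1260 s = 14,258 Mb = 1,782 MB.
Capacity: 256 GiB = 2,199,023 Mb; 154.23 items → 154 complete.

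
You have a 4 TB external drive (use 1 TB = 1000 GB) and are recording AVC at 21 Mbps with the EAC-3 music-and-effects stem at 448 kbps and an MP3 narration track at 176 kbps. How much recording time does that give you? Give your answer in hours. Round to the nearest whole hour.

411 hours

Audio total: 448 + 176 = 624 kbps = 0.624 Mbps.
Total bitrate: 21 + 0.624 = 21.624 Mbps.
Capacity: 4 TB = 32,000,000 Mb.
Recording time: 32,000,000 / 21.624 = 1,479,837 s ≈ 411 hours.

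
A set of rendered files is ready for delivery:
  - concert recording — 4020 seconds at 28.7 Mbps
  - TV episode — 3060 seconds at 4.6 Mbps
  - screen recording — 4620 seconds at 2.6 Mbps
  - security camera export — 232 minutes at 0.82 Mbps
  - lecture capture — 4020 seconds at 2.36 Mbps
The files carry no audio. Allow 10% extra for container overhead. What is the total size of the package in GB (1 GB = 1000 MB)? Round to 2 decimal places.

concert recording: 28.700 Mbps × 4020 s × 1.10 = 126911.4 Mb
TV episode: 4.600 Mbps × 3060 s × 1.10 = 15483.6 Mb
screen recording: 2.600 Mbps × 4620 s × 1.10 = 13213.2 Mb
security camera export: 0.820 Mbps × 13920 s × 1.10 = 12555.8 Mb
lecture capture: 2.360 Mbps × 4020 s × 1.10 = 10435.9 Mb
Total: 178600.0 Mb = 22325.0 MB.
= 22.32 GB.

22.32 GB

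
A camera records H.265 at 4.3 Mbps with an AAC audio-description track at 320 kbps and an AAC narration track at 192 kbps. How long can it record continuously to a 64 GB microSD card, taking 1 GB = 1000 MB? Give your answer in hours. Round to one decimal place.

Audio total: 320 + 192 = 512 kbps = 0.512 Mbps.
Total bitrate: 4.3 + 0.512 = 4.812 Mbps.
Capacity: 64 GB = 512,000 Mb.
Recording time: 512,000 / 4.812 = 106,401 s ≈ 29.6 hours.

29.6 hours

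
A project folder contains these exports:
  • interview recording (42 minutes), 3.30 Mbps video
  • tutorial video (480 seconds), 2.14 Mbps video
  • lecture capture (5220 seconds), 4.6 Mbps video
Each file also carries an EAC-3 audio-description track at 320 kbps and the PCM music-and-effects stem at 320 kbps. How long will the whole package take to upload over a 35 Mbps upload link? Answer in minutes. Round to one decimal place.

Audio total: 320 + 320 = 640 kbps = 0.640 Mbps.
interview recording: 3.940 Mbps × 2520 s = 9928.8 Mb
tutorial video: 2.780 Mbps × 480 s = 1334.4 Mb
lecture capture: 5.240 Mbps × 5220 s = 27352.8 Mb
Total: 38616.0 Mb = 4827.0 MB.
At 35 Mbps: 38616.0 / 35 = 1103 s ≈ 18.4 minutes.

18.4 minutes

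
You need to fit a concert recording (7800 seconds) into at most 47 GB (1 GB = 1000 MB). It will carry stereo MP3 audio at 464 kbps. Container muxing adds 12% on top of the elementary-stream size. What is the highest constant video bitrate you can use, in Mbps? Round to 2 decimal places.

42.58 Mbps

Budget: 47 GB = 376000.0 Mb.
Stream payload after overhead: 376000.0 / 1.12 = 335714.3 Mb.
Total bitrate budget: 335714.3 Mb / 7800 s = 43.040 Mbps.
Audio: 464 kbps = 0.464 Mbps.
Video: 43.040 − 0.464 = 42.576 Mbps.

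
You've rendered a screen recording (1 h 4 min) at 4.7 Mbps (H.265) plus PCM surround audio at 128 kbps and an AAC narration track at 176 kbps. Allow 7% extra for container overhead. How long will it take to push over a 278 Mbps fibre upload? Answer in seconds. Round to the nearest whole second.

1 h 4 min = 64 min = 3840 s
Audio total: 128 + 176 = 304 kbps = 0.304 Mbps.
Total bitrate: 5.004 Mbps.
File: 5.004 Mbps × 3840 s = 19215.4 Mb.
With 7% container overhead: ×1.07. → 20560.4 Mb.
At 278 Mbps: 20560.4 / 278 = 74.0 s ≈ 74 seconds.

74 seconds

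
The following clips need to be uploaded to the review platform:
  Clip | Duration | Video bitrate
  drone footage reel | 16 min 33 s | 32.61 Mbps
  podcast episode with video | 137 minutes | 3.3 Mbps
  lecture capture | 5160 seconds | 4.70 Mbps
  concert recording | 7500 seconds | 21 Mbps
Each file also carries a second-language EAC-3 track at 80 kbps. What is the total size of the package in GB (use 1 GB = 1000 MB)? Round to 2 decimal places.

Audio: 80 kbps = 0.080 Mbps.
drone footage reel: 32.690 Mbps × 993 s = 32461.2 Mb
podcast episode with video: 3.380 Mbps × 8220 s = 27783.6 Mb
lecture capture: 4.780 Mbps × 5160 s = 24664.8 Mb
concert recording: 21.080 Mbps × 7500 s = 158100.0 Mb
Total: 243009.6 Mb = 30376.2 MB.
= 30.38 GB.

30.38 GB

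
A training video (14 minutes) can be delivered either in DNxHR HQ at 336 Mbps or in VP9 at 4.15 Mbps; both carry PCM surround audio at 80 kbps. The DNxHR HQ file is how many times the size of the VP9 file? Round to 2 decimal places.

14 min = 840 s
Audio: 80 kbps = 0.080 Mbps.
DNxHR HQ: 336.080 Mbps × 840 s = 282307.2 Mb = 35.288 GB.
VP9: 4.230 Mbps × 840 s = 3553.2 Mb = 0.444 GB.
Ratio: 35.288 / 0.444 = 79.452.

79.45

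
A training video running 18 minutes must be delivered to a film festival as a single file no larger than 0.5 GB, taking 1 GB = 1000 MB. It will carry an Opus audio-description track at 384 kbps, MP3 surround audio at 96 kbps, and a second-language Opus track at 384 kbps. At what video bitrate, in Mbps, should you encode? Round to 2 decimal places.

Budget: 0.5 GB = 4000.0 Mb.
18 min = 1080 s
Total bitrate budget: 4000.0 Mb / 1080 s = 3.704 Mbps.
Audio total: 384 + 96 + 384 = 864 kbps = 0.864 Mbps.
Video: 3.704 − 0.864 = 2.840 Mbps.

2.84 Mbps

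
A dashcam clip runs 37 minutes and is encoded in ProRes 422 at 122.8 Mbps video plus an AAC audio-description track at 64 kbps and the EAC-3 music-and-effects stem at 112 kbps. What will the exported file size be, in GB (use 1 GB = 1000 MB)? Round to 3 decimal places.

34.126 GB

37 min = 2220 s
Audio total: 64 + 112 = 176 kbps = 0.176 Mbps.
Total bitrate: 122.8 + 0.176 = 122.976 Mbps.
Stream data: 122.976 Mbps × 2220 s = 273006.7 Mb.
273,007 Mb ÷ 8 = 34,126 MB → 34.13 GB.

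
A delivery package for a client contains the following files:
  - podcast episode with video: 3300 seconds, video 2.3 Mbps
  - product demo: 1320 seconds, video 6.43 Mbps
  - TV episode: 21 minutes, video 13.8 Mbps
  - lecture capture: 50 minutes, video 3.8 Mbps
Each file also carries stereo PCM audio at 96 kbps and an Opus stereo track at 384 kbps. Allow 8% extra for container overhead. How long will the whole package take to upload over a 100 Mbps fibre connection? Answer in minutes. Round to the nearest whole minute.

9 minutes

Audio total: 96 + 384 = 480 kbps = 0.480 Mbps.
podcast episode with video: 2.780 Mbps × 3300 s × 1.08 = 9907.9 Mb
product demo: 6.910 Mbps × 1320 s × 1.08 = 9850.9 Mb
TV episode: 14.280 Mbps × 1260 s × 1.08 = 19432.2 Mb
lecture capture: 4.280 Mbps × 3000 s × 1.08 = 13867.2 Mb
Total: 53058.2 Mb = 6632.3 MB.
At 100 Mbps: 53058.2 / 100 = 531 s ≈ 8.84 minutes.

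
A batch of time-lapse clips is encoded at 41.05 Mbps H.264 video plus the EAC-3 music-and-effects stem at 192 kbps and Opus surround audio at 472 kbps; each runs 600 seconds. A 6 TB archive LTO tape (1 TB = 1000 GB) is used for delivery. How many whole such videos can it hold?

1917

Audio total: 192 + 472 = 664 kbps = 0.664 Mbps.
Total bitrate: 41.714 Mbps.
Per item: 41.714 Mbps × 600 s = 25,028 Mb = 3,129 MB.
Capacity: 6 TB = 48,000,000 Mb; 1917.82 items → 1917 complete.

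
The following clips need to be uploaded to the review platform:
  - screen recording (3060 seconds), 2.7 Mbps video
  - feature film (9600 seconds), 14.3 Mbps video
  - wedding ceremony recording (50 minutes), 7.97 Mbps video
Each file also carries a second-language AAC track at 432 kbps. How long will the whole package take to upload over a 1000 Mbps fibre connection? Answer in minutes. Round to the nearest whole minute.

Audio: 432 kbps = 0.432 Mbps.
screen recording: 3.132 Mbps × 3060 s = 9583.9 Mb
feature film: 14.732 Mbps × 9600 s = 141427.2 Mb
wedding ceremony recording: 8.402 Mbps × 3000 s = 25206.0 Mb
Total: 176217.1 Mb = 22027.1 MB.
At 1000 Mbps: 176217.1 / 1000 = 176 s ≈ 2.94 minutes.

3 minutes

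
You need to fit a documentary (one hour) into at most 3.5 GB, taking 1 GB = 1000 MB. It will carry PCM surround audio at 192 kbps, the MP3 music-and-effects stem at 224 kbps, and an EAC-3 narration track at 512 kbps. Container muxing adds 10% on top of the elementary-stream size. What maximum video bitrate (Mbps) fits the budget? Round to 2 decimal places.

6.14 Mbps

Budget: 3.5 GB = 28000.0 Mb.
Stream payload after overhead: 28000.0 / 1.10 = 25454.5 Mb.
1 h = 3600 s
Total bitrate budget: 25454.5 Mb / 3600 s = 7.071 Mbps.
Audio total: 192 + 224 + 512 = 928 kbps = 0.928 Mbps.
Video: 7.071 − 0.928 = 6.143 Mbps.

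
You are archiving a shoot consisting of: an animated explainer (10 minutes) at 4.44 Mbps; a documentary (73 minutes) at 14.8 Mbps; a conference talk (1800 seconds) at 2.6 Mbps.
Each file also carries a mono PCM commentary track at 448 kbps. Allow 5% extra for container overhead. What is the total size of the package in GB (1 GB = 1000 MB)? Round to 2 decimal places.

9.87 GB

Audio: 448 kbps = 0.448 Mbps.
animated explainer: 4.888 Mbps × 600 s × 1.05 = 3079.4 Mb
documentary: 15.248 Mbps × 4380 s × 1.05 = 70125.6 Mb
conference talk: 3.048 Mbps × 1800 s × 1.05 = 5760.7 Mb
Total: 78965.7 Mb = 9870.7 MB.
= 9.871 GB.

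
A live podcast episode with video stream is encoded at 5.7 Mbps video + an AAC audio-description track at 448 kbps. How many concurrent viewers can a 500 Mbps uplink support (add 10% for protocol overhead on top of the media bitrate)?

Audio: 448 kbps = 0.448 Mbps.
Per-viewer media rate: 6.148 Mbps.
On the wire with 10% overhead: 6.763 Mbps.
500 Mbps = 500.0 Mbps; 500.0 / 6.763 = 73.93 → 73 viewers.

73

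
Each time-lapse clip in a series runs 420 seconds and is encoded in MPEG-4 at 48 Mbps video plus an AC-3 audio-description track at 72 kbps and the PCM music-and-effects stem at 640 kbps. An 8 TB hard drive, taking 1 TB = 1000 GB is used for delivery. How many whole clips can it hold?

3128

Audio total: 72 + 640 = 712 kbps = 0.712 Mbps.
Total bitrate: 48.712 Mbps.
Per item: 48.712 Mbps × 420 s = 20,459 Mb = 2,557 MB.
Capacity: 8 TB = 64,000,000 Mb; 3128.20 items → 3128 complete.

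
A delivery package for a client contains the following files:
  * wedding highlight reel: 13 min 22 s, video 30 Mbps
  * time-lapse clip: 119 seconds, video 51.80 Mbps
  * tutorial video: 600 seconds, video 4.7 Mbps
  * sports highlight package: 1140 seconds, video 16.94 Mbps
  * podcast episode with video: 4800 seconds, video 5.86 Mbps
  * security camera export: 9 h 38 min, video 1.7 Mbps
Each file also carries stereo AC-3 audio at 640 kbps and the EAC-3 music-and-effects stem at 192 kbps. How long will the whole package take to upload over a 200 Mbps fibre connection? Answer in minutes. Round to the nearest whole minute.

15 minutes

Audio total: 640 + 192 = 832 kbps = 0.832 Mbps.
wedding highlight reel: 30.832 Mbps × 802 s = 24727.3 Mb
time-lapse clip: 52.632 Mbps × 119 s = 6263.2 Mb
tutorial video: 5.532 Mbps × 600 s = 3319.2 Mb
sports highlight package: 17.772 Mbps × 1140 s = 20260.1 Mb
podcast episode with video: 6.692 Mbps × 4800 s = 32121.6 Mb
security camera export: 2.532 Mbps × 34680 s = 87809.8 Mb
Total: 174501.1 Mb = 21812.6 MB.
At 200 Mbps: 174501.1 / 200 = 873 s ≈ 14.5 minutes.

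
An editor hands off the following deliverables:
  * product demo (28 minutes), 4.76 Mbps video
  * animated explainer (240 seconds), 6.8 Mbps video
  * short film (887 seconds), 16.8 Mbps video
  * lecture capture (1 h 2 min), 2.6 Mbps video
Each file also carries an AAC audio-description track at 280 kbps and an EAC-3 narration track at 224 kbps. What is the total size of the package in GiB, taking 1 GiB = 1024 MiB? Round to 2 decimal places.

Audio total: 280 + 224 = 504 kbps = 0.504 Mbps.
product demo: 5.264 Mbps × 1680 s = 8843.5 Mb
animated explainer: 7.304 Mbps × 240 s = 1753.0 Mb
short film: 17.304 Mbps × 887 s = 15348.6 Mb
lecture capture: 3.104 Mbps × 3720 s = 11546.9 Mb
Total: 37492.0 Mb = 4686.5 MB.
= 4.365 GiB.

4.36 GiB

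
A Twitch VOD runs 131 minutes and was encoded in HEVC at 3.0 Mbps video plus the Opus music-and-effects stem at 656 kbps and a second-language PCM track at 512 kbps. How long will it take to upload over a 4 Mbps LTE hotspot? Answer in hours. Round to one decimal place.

131 min = 7860 s
Audio total: 656 + 512 = 1168 kbps = 1.168 Mbps.
Total bitrate: 4.168 Mbps.
File: 4.168 Mbps × 7860 s = 32760.5 Mb.
At 4 Mbps: 32760.5 / 4 = 8190.1 s ≈ 2.28 hours.

2.3 hours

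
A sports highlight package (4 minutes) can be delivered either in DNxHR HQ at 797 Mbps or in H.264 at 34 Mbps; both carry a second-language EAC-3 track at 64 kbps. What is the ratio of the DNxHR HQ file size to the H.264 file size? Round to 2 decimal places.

23.40

4 min = 240 s
Audio: 64 kbps = 0.064 Mbps.
DNxHR HQ: 797.064 Mbps × 240 s = 191295.4 Mb = 22.270 GiB.
H.264: 34.064 Mbps × 240 s = 8175.4 Mb = 0.952 GiB.
Ratio: 22.270 / 0.952 = 23.399.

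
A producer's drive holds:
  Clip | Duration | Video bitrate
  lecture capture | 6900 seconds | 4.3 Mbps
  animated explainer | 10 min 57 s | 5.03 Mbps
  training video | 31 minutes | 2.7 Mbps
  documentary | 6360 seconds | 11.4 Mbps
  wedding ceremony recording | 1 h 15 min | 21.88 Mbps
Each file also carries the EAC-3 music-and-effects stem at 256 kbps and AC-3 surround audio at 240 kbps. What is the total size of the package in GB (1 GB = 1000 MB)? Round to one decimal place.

27.4 GB

Audio total: 256 + 240 = 496 kbps = 0.496 Mbps.
lecture capture: 4.796 Mbps × 6900 s = 33092.4 Mb
animated explainer: 5.526 Mbps × 657 s = 3630.6 Mb
training video: 3.196 Mbps × 1860 s = 5944.6 Mb
documentary: 11.896 Mbps × 6360 s = 75658.6 Mb
wedding ceremony recording: 22.376 Mbps × 4500 s = 100692.0 Mb
Total: 219018.1 Mb = 27377.3 MB.
= 27.38 GB.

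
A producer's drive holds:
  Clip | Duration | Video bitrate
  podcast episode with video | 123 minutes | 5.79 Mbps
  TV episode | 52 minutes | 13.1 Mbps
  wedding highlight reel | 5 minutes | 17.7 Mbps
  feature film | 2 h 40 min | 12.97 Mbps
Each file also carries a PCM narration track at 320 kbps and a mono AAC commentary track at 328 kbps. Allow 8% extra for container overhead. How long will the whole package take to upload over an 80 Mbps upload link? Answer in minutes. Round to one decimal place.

51.0 minutes

Audio total: 320 + 328 = 648 kbps = 0.648 Mbps.
podcast episode with video: 6.438 Mbps × 7380 s × 1.08 = 51313.4 Mb
TV episode: 13.748 Mbps × 3120 s × 1.08 = 46325.3 Mb
wedding highlight reel: 18.348 Mbps × 300 s × 1.08 = 5944.8 Mb
feature film: 13.618 Mbps × 9600 s × 1.08 = 141191.4 Mb
Total: 244774.9 Mb = 30596.9 MB.
At 80 Mbps: 244774.9 / 80 = 3060 s ≈ 51 minutes.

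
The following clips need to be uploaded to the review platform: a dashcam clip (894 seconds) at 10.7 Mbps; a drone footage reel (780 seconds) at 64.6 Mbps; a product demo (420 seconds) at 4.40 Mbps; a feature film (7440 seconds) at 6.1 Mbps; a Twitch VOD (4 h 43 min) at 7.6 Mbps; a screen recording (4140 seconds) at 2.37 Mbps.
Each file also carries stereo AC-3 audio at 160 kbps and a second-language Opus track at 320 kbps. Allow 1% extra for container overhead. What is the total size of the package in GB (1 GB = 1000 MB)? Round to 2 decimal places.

32.92 GB

Audio total: 160 + 320 = 480 kbps = 0.480 Mbps.
dashcam clip: 11.180 Mbps × 894 s × 1.01 = 10094.9 Mb
drone footage reel: 65.080 Mbps × 780 s × 1.01 = 51270.0 Mb
product demo: 4.880 Mbps × 420 s × 1.01 = 2070.1 Mb
feature film: 6.580 Mbps × 7440 s × 1.01 = 49444.8 Mb
Twitch VOD: 8.080 Mbps × 16980 s × 1.01 = 138570.4 Mb
screen recording: 2.850 Mbps × 4140 s × 1.01 = 11917.0 Mb
Total: 263367.1 Mb = 32920.9 MB.
= 32.92 GB.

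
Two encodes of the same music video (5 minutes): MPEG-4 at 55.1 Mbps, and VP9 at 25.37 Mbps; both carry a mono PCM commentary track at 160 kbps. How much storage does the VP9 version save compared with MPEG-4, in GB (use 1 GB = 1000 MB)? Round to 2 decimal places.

1.11 GB

5 min = 300 s
Audio: 160 kbps = 0.160 Mbps.
MPEG-4: 55.260 Mbps × 300 s = 16578.0 Mb = 2.072 GB.
VP9: 25.530 Mbps × 300 s = 7659.0 Mb = 0.957 GB.
Saving: 2.072 − 0.957 = 1.115 GB.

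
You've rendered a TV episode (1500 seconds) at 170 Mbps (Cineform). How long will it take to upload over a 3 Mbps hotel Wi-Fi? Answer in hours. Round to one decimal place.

File: 170.000 Mbps × 1500 s = 255000.0 Mb.
At 3 Mbps: 255000.0 / 3 = 85000.0 s ≈ 23.6 hours.

23.6 hours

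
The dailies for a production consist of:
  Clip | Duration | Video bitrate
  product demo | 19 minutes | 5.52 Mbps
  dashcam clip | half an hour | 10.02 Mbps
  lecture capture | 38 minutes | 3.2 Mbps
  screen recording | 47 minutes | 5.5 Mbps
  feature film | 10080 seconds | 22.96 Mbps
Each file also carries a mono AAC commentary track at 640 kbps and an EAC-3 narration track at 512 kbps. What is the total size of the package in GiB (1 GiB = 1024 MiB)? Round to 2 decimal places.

Audio total: 640 + 512 = 1152 kbps = 1.152 Mbps.
product demo: 6.672 Mbps × 1140 s = 7606.1 Mb
dashcam clip: 11.172 Mbps × 1800 s = 20109.6 Mb
lecture capture: 4.352 Mbps × 2280 s = 9922.6 Mb
screen recording: 6.652 Mbps × 2820 s = 18758.6 Mb
feature film: 24.112 Mbps × 10080 s = 243049.0 Mb
Total: 299445.8 Mb = 37430.7 MB.
= 34.86 GiB.

34.86 GiB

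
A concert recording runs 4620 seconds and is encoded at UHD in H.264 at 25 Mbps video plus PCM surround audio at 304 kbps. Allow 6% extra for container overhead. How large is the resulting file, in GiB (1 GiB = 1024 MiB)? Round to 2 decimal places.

Audio: 304 kbps = 0.304 Mbps.
Total bitrate: 25 + 0.304 = 25.304 Mbps.
Stream data: 25.304 Mbps × 4620 s = 116904.5 Mb.
With 6% container overhead: ×1.06.
123,919 Mb = 15,489,843,600 bytes ÷ 1,073,741,824 = 14.43 GiB.

14.43 GiB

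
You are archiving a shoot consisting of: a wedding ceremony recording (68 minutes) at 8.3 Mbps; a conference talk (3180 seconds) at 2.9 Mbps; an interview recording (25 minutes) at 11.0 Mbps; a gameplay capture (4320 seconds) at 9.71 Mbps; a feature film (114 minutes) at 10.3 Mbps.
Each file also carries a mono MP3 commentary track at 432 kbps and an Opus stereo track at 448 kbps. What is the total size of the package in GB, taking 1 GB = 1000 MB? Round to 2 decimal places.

23.69 GB

Audio total: 432 + 448 = 880 kbps = 0.880 Mbps.
wedding ceremony recording: 9.180 Mbps × 4080 s = 37454.4 Mb
conference talk: 3.780 Mbps × 3180 s = 12020.4 Mb
interview recording: 11.880 Mbps × 1500 s = 17820.0 Mb
gameplay capture: 10.590 Mbps × 4320 s = 45748.8 Mb
feature film: 11.180 Mbps × 6840 s = 76471.2 Mb
Total: 189514.8 Mb = 23689.3 MB.
= 23.69 GB.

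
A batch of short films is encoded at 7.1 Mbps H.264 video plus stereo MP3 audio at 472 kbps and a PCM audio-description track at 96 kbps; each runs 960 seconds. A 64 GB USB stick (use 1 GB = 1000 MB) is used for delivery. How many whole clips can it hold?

69

Audio total: 472 + 96 = 568 kbps = 0.568 Mbps.
Total bitrate: 7.668 Mbps.
Per item: 7.668 Mbps × 960 s = 7,361 Mb = 920.2 MB.
Capacity: 64 GB = 512,000 Mb; 69.55 items → 69 complete.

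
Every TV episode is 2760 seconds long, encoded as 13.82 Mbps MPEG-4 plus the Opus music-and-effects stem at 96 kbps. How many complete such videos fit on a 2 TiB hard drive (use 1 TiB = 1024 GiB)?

Audio: 96 kbps = 0.096 Mbps.
Total bitrate: 13.916 Mbps.
Per item: 13.916 Mbps × 2760 s = 38,408 Mb = 4,801 MB.
Capacity: 2 TiB = 17,592,186 Mb; 458.03 items → 458 complete.

458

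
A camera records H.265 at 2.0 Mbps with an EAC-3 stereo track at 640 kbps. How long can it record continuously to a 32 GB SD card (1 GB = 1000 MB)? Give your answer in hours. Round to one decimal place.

26.9 hours

Audio: 640 kbps = 0.640 Mbps.
Total bitrate: 2.0 + 0.640 = 2.640 Mbps.
Capacity: 32 GB = 256,000 Mb.
Recording time: 256,000 / 2.640 = 96,970 s ≈ 26.9 hours.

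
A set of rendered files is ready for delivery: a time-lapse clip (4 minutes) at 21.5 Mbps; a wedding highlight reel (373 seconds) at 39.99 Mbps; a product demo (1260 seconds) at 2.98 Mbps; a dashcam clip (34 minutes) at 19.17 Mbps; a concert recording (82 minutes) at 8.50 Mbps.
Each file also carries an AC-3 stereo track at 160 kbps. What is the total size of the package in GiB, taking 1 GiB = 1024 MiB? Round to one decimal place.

12.4 GiB

Audio: 160 kbps = 0.160 Mbps.
time-lapse clip: 21.660 Mbps × 240 s = 5198.4 Mb
wedding highlight reel: 40.150 Mbps × 373 s = 14976.0 Mb
product demo: 3.140 Mbps × 1260 s = 3956.4 Mb
dashcam clip: 19.330 Mbps × 2040 s = 39433.2 Mb
concert recording: 8.660 Mbps × 4920 s = 42607.2 Mb
Total: 106171.1 Mb = 13271.4 MB.
= 12.36 GiB.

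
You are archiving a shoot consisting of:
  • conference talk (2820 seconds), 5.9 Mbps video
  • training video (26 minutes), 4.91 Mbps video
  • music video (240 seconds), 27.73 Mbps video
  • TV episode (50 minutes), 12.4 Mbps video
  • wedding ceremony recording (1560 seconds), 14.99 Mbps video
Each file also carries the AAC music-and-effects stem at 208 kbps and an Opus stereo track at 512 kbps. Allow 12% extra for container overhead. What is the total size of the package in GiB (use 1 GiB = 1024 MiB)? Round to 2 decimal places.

Audio total: 208 + 512 = 720 kbps = 0.720 Mbps.
conference talk: 6.620 Mbps × 2820 s × 1.12 = 20908.6 Mb
training video: 5.630 Mbps × 1560 s × 1.12 = 9836.7 Mb
music video: 28.450 Mbps × 240 s × 1.12 = 7647.4 Mb
TV episode: 13.120 Mbps × 3000 s × 1.12 = 44083.2 Mb
wedding ceremony recording: 15.710 Mbps × 1560 s × 1.12 = 27448.5 Mb
Total: 109924.4 Mb = 13740.6 MB.
= 12.80 GiB.

12.80 GiB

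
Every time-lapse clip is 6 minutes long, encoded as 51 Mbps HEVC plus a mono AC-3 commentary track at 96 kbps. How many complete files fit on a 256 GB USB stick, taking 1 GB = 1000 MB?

6 min = 360 s
Audio: 96 kbps = 0.096 Mbps.
Total bitrate: 51.096 Mbps.
Per item: 51.096 Mbps × 360 s = 18,395 Mb = 2,299 MB.
Capacity: 256 GB = 2,048,000 Mb; 111.34 items → 111 complete.

111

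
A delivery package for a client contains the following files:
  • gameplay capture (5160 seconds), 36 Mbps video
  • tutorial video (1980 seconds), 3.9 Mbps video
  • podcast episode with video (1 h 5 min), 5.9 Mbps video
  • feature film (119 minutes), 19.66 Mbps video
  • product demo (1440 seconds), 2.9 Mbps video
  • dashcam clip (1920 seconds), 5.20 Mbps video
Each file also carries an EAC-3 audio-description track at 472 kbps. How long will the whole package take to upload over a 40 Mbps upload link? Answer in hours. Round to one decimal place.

Audio: 472 kbps = 0.472 Mbps.
gameplay capture: 36.472 Mbps × 5160 s = 188195.5 Mb
tutorial video: 4.372 Mbps × 1980 s = 8656.6 Mb
podcast episode with video: 6.372 Mbps × 3900 s = 24850.8 Mb
feature film: 20.132 Mbps × 7140 s = 143742.5 Mb
product demo: 3.372 Mbps × 1440 s = 4855.7 Mb
dashcam clip: 5.672 Mbps × 1920 s = 10890.2 Mb
Total: 381191.3 Mb = 47648.9 MB.
At 40 Mbps: 381191.3 / 40 = 9530 s ≈ 2.65 hours.

2.6 hours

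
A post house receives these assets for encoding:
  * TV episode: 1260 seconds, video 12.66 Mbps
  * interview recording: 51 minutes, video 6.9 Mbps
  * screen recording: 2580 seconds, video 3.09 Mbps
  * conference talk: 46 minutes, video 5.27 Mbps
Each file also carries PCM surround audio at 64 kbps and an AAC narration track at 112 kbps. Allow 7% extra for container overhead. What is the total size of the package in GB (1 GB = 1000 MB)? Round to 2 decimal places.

Audio total: 64 + 112 = 176 kbps = 0.176 Mbps.
TV episode: 12.836 Mbps × 1260 s × 1.07 = 17305.5 Mb
interview recording: 7.076 Mbps × 3060 s × 1.07 = 23168.2 Mb
screen recording: 3.266 Mbps × 2580 s × 1.07 = 9016.1 Mb
conference talk: 5.446 Mbps × 2760 s × 1.07 = 16083.1 Mb
Total: 65573.0 Mb = 8196.6 MB.
= 8.197 GB.

8.20 GB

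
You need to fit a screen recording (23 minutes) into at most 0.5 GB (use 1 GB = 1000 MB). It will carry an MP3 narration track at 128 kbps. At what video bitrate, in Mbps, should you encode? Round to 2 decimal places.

Budget: 0.5 GB = 4000.0 Mb.
23 min = 1380 s
Total bitrate budget: 4000.0 Mb / 1380 s = 2.899 Mbps.
Audio: 128 kbps = 0.128 Mbps.
Video: 2.899 − 0.128 = 2.771 Mbps.

2.77 Mbps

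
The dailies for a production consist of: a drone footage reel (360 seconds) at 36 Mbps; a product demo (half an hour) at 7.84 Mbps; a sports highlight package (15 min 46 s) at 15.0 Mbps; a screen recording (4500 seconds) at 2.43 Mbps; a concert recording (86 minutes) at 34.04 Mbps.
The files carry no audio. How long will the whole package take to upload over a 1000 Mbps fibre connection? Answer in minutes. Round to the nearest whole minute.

4 minutes

drone footage reel: 36.000 Mbps × 360 s = 12960.0 Mb
product demo: 7.840 Mbps × 1800 s = 14112.0 Mb
sports highlight package: 15.000 Mbps × 946 s = 14190.0 Mb
screen recording: 2.430 Mbps × 4500 s = 10935.0 Mb
concert recording: 34.040 Mbps × 5160 s = 175646.4 Mb
Total: 227843.4 Mb = 28480.4 MB.
At 1000 Mbps: 227843.4 / 1000 = 228 s ≈ 3.8 minutes.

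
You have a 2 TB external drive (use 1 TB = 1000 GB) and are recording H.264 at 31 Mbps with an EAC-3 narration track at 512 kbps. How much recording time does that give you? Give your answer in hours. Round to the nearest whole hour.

Audio: 512 kbps = 0.512 Mbps.
Total bitrate: 31 + 0.512 = 31.512 Mbps.
Capacity: 2 TB = 16,000,000 Mb.
Recording time: 16,000,000 / 31.512 = 507,743 s ≈ 141 hours.

141 hours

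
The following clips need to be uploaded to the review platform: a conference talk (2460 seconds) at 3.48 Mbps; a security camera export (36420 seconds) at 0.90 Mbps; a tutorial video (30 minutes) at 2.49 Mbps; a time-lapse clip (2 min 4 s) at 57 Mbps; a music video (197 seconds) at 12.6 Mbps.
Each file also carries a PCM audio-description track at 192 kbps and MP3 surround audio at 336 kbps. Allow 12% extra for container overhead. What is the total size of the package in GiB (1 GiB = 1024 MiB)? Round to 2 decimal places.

Audio total: 192 + 336 = 528 kbps = 0.528 Mbps.
conference talk: 4.008 Mbps × 2460 s × 1.12 = 11042.8 Mb
security camera export: 1.428 Mbps × 36420 s × 1.12 = 58248.7 Mb
tutorial video: 3.018 Mbps × 1800 s × 1.12 = 6084.3 Mb
time-lapse clip: 57.528 Mbps × 124 s × 1.12 = 7989.5 Mb
music video: 13.128 Mbps × 197 s × 1.12 = 2896.6 Mb
Total: 86261.9 Mb = 10782.7 MB.
= 10.04 GiB.

10.04 GiB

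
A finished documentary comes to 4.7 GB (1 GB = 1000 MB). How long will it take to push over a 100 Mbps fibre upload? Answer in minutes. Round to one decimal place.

File: 4.7 GB = 37600.0 Mb.
At 100 Mbps: 37600.0 / 100 = 376.0 s ≈ 6.27 minutes.

6.3 minutes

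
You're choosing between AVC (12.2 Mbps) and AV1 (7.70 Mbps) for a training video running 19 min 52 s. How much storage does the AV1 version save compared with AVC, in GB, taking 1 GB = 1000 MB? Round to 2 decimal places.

0.67 GB

19 min 52 s = 1192 s
AVC: 12.200 Mbps × 1192 s = 14542.4 Mb = 1.818 GB.
AV1: 7.700 Mbps × 1192 s = 9178.4 Mb = 1.147 GB.
Saving: 1.818 − 1.147 = 0.670 GB.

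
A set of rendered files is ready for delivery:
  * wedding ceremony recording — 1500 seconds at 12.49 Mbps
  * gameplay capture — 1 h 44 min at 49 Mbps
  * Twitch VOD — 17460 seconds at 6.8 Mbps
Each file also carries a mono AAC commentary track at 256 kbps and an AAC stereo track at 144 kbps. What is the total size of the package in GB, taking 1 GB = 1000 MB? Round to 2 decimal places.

Audio total: 256 + 144 = 400 kbps = 0.400 Mbps.
wedding ceremony recording: 12.890 Mbps × 1500 s = 19335.0 Mb
gameplay capture: 49.400 Mbps × 6240 s = 308256.0 Mb
Twitch VOD: 7.200 Mbps × 17460 s = 125712.0 Mb
Total: 453303.0 Mb = 56662.9 MB.
= 56.66 GB.

56.66 GB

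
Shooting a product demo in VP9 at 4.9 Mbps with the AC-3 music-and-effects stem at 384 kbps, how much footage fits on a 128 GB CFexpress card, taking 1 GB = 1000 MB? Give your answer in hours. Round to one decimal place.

Audio: 384 kbps = 0.384 Mbps.
Total bitrate: 4.9 + 0.384 = 5.284 Mbps.
Capacity: 128 GB = 1,024,000 Mb.
Recording time: 1,024,000 / 5.284 = 193,793 s ≈ 53.8 hours.

53.8 hours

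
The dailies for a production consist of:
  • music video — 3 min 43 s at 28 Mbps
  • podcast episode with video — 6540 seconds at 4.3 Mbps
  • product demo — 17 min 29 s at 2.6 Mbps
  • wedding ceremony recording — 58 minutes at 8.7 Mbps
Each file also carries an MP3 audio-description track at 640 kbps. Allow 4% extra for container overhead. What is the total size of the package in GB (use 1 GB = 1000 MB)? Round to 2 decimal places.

9.70 GB

Audio: 640 kbps = 0.640 Mbps.
music video: 28.640 Mbps × 223 s × 1.04 = 6642.2 Mb
podcast episode with video: 4.940 Mbps × 6540 s × 1.04 = 33599.9 Mb
product demo: 3.240 Mbps × 1049 s × 1.04 = 3534.7 Mb
wedding ceremony recording: 9.340 Mbps × 3480 s × 1.04 = 33803.3 Mb
Total: 77580.1 Mb = 9697.5 MB.
= 9.698 GB.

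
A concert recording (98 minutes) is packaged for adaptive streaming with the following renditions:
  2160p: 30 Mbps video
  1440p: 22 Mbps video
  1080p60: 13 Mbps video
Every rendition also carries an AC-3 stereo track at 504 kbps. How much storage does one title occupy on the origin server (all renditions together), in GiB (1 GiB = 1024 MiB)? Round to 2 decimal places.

98 min = 5880 s
Audio: 504 kbps = 0.504 Mbps.
Sum of rendition bitrates: (30+0.504) + (22+0.504) + (13+0.504) = 66.512 Mbps.
× 5880 s = 391,091 Mb = 48,886 MB = 45.53 GiB.

45.53 GiB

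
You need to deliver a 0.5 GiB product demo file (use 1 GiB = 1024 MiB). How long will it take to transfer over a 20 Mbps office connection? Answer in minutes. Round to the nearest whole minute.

File: 0.5 GiB = 4295.0 Mb.
At 20 Mbps: 4295.0 / 20 = 214.7 s ≈ 3.58 minutes.

4 minutes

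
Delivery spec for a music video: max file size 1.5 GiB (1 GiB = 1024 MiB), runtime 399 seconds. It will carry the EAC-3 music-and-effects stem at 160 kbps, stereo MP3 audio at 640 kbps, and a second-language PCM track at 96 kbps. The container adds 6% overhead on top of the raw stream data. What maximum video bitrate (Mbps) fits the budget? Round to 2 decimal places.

Budget: 1.5 GiB = 12884.9 Mb.
Stream payload after overhead: 12884.9 / 1.06 = 12155.6 Mb.
Total bitrate budget: 12155.6 Mb / 399 s = 30.465 Mbps.
Audio total: 160 + 640 + 96 = 896 kbps = 0.896 Mbps.
Video: 30.465 − 0.896 = 29.569 Mbps.

29.57 Mbps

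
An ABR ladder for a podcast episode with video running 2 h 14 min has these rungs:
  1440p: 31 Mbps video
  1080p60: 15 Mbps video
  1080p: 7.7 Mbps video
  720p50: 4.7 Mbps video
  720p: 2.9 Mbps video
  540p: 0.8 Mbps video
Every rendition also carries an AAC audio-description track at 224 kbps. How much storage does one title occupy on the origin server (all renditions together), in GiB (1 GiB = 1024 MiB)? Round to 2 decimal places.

59.38 GiB

2 h 14 min = 134 min = 8040 s
Audio: 224 kbps = 0.224 Mbps.
Sum of rendition bitrates: (31+0.224) + (15+0.224) + (7.7+0.224) + (4.7+0.224) + (2.9+0.224) + (0.8+0.224) = 63.444 Mbps.
× 8040 s = 510,090 Mb = 63,761 MB = 59.38 GiB.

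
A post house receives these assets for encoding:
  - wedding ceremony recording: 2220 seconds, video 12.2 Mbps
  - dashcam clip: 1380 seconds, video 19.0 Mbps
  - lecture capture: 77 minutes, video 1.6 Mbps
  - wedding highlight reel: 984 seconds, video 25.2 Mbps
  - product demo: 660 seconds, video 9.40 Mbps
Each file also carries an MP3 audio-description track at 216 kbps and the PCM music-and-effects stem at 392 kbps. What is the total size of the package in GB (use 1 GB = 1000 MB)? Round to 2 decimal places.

12.21 GB

Audio total: 216 + 392 = 608 kbps = 0.608 Mbps.
wedding ceremony recording: 12.808 Mbps × 2220 s = 28433.8 Mb
dashcam clip: 19.608 Mbps × 1380 s = 27059.0 Mb
lecture capture: 2.208 Mbps × 4620 s = 10201.0 Mb
wedding highlight reel: 25.808 Mbps × 984 s = 25395.1 Mb
product demo: 10.008 Mbps × 660 s = 6605.3 Mb
Total: 97694.1 Mb = 12211.8 MB.
= 12.21 GB.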